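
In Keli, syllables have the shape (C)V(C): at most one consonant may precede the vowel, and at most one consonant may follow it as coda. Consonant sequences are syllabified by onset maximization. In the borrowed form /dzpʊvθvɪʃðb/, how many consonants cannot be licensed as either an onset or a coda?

The consonants /d/, /z/, /θ/, /ð/, /b/ cannot be parsed into a legal (C)V(C) syllable (at most one coda consonant is licensed; onsets are limited to one consonant).

5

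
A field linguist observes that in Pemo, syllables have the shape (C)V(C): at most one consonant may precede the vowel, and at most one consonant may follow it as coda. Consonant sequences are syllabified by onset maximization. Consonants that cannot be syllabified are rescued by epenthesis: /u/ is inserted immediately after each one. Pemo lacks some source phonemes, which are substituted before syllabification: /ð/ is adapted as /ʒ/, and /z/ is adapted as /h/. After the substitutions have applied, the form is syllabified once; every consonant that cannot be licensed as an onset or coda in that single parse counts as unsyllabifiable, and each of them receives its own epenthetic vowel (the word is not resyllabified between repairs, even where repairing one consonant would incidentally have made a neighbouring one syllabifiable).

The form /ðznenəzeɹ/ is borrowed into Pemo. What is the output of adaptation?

ʒuhunenəheɹ

Substitution: /ð/ → /ʒ/, /z/ → /h/, giving /ʒhnenəheɹ/.
The consonants /ʒ/, /h/ cannot be parsed into a legal (C)V(C) syllable (at most one coda consonant is licensed; onsets are limited to one consonant).
Inserting the epenthetic vowel yields /ʒ/ → /ʒu/, /h/ → /hu/.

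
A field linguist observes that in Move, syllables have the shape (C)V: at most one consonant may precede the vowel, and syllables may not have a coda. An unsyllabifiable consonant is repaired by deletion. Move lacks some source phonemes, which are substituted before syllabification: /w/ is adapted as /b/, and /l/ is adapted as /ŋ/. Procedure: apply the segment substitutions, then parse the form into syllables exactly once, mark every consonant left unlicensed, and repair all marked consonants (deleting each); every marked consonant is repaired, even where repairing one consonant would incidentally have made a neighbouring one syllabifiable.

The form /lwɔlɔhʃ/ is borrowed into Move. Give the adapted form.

bɔŋɔ

Substitution: /l/ → /ŋ/, /w/ → /b/, giving /ŋbɔŋɔhʃ/.
Syllabifying with onset maximization leaves /ŋ/, /h/, /ʃ/ stranded (no codas are permitted; onsets are limited to one consonant).
Deletion applies to /ŋ/, /h/, /ʃ/.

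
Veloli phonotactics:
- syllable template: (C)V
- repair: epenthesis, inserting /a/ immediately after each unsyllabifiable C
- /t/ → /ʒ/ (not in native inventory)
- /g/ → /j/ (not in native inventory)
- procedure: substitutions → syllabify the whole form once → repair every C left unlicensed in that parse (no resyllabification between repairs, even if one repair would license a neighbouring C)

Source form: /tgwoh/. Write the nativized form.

Substitution: /t/ → /ʒ/, /g/ → /j/, giving /ʒjwoh/.
Syllabifying with onset maximization leaves /ʒ/, /j/, /h/ stranded (no codas are permitted; onsets are limited to one consonant).
Inserting the epenthetic vowel yields /ʒ/ → /ʒa/, /j/ → /ja/, /h/ → /ha/.

ʒajawoha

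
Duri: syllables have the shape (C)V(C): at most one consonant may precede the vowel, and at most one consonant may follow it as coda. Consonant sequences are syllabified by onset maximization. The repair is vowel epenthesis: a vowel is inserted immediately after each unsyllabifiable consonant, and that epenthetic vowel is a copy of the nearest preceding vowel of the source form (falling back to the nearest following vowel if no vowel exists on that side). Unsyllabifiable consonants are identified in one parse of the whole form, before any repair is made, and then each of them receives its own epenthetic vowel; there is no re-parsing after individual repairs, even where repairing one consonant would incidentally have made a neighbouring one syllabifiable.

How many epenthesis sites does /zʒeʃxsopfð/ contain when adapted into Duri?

The unsyllabifiable consonants are /z/, /x/, /f/, /ð/; each receives one epenthetic vowel.

4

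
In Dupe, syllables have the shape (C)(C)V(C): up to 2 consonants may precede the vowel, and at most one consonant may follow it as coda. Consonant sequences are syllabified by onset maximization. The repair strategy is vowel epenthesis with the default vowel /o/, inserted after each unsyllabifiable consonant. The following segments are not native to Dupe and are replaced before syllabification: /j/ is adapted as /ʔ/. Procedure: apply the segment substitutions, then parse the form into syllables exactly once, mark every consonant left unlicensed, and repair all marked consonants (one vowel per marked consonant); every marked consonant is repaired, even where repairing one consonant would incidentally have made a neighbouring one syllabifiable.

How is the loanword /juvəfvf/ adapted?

ʔuvəfvofo

Substitution: /j/ → /ʔ/, giving /ʔuvəfvf/.
The consonants /v/, /f/ cannot be parsed into a legal (C)(C)V(C) syllable (at most one coda consonant is licensed; onsets may contain at most 2 consonants).
Each unlicensed consonant becomes the onset of a new syllable: /v/ → /vo/, /f/ → /fo/.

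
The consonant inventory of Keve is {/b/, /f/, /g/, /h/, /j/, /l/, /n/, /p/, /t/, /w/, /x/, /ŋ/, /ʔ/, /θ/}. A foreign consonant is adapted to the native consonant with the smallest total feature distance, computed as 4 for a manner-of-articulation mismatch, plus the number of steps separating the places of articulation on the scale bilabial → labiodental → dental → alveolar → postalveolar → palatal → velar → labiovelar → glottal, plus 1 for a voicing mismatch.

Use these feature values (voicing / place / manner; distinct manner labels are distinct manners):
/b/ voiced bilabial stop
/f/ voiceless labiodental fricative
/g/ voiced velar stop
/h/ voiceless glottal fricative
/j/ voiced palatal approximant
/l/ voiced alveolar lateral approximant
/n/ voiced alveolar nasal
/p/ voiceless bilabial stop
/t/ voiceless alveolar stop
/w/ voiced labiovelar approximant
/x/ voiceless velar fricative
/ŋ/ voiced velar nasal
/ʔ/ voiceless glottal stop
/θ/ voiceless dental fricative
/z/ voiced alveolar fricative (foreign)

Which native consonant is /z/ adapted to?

/θ/ is closest: same manner (fricative), place distance 1 (alveolar→dental), voicing differs (+1); total 2. Next closest is /f/ at distance 3.

θ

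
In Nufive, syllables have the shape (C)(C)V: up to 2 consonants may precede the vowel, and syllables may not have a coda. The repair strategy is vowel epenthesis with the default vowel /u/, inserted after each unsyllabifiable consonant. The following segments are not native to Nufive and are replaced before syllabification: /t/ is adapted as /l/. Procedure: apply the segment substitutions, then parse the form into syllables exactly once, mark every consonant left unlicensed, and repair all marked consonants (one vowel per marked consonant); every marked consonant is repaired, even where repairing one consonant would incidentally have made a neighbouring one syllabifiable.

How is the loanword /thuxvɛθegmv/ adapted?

Substitution: /t/ → /l/, giving /lhuxvɛθegmv/.
Syllabifying with onset maximization leaves /g/, /m/, /v/ stranded (no codas are permitted; onsets may contain at most 2 consonants).
Epenthesis after each stranded consonant: /g/ → /gu/, /m/ → /mu/, /v/ → /vu/.

lhuxvɛθegumuvu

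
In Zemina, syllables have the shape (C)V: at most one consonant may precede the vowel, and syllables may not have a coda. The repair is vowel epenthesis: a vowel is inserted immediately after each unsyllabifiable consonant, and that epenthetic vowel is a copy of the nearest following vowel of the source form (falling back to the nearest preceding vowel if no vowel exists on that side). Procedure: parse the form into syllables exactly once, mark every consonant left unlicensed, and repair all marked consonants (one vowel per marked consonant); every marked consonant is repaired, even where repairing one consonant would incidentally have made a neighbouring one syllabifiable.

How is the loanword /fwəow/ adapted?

fəwəowo

Under (C)V, the unsyllabifiable consonants are /f/, /w/ (no codas are permitted; onsets are limited to one consonant).
Each unlicensed consonant becomes the onset of a new syllable: /f/ → /fə/, /w/ → /wo/.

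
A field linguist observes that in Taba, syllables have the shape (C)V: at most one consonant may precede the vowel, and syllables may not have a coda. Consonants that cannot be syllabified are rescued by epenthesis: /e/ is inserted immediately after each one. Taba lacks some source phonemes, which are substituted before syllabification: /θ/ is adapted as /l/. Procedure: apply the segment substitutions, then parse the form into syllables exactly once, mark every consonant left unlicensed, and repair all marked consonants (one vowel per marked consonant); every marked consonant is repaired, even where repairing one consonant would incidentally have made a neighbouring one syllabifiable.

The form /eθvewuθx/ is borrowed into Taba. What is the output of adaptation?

elevewulexe

Substitution: /θ/ → /l/, giving /elvewulx/.
Under (C)V, the unsyllabifiable consonants are /l/, /l/, /x/ (no codas are permitted; onsets are limited to one consonant).
Inserting the epenthetic vowel yields /l/ → /le/, /l/ → /le/, /x/ → /xe/.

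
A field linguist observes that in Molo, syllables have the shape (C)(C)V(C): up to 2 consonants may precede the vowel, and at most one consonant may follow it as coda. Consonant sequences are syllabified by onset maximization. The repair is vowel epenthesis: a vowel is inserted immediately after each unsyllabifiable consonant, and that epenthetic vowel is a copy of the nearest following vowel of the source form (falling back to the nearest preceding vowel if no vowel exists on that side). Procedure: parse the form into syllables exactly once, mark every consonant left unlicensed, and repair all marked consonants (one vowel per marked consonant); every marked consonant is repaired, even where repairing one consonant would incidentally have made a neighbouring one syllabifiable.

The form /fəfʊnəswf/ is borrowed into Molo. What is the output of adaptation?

fəfʊnəswəfə

The consonants /w/, /f/ cannot be parsed into a legal (C)(C)V(C) syllable (at most one coda consonant is licensed; onsets may contain at most 2 consonants).
Epenthesis after each stranded consonant: /w/ → /wə/, /f/ → /fə/.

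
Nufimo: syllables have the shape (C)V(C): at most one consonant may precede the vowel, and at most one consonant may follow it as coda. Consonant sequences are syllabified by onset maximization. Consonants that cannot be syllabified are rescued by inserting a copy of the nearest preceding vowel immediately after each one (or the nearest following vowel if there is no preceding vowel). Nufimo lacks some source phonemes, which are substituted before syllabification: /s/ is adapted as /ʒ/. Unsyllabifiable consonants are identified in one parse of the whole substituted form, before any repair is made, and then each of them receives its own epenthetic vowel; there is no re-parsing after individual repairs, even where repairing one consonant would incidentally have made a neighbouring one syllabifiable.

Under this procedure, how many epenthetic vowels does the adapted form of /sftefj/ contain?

3

After substitution the input is /ʒftefj/.
The unsyllabifiable consonants are /ʒ/, /f/, /j/; each receives one epenthetic vowel.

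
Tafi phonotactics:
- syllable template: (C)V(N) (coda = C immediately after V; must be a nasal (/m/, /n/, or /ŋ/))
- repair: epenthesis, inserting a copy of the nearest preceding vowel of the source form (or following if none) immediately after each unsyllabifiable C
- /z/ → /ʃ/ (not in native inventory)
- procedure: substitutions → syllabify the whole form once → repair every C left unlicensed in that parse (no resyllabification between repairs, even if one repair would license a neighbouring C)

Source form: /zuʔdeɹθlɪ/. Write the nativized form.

Substitution: /z/ → /ʃ/, giving /ʃuʔdeɹθlɪ/.
The consonants /ʔ/, /ɹ/, /θ/ cannot be parsed into a legal (C)V(N) syllable (only a nasal (/m/, /n/, or /ŋ/) is licensed in coda position; onsets are limited to one consonant).
Epenthesis after each stranded consonant: /ʔ/ → /ʔu/, /ɹ/ → /ɹe/, /θ/ → /θe/.

ʃuʔudeɹeθelɪ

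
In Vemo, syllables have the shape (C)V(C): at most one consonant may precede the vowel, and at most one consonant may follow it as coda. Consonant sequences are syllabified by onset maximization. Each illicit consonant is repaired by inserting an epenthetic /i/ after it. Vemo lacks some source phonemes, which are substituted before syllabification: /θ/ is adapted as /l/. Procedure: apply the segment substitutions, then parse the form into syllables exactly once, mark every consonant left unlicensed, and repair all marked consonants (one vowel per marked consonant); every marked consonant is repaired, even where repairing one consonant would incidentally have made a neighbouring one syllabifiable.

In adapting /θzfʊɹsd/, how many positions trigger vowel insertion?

4

After substitution the input is /lzfʊɹsd/.
The unsyllabifiable consonants are /l/, /z/, /s/, /d/; each receives one epenthetic vowel.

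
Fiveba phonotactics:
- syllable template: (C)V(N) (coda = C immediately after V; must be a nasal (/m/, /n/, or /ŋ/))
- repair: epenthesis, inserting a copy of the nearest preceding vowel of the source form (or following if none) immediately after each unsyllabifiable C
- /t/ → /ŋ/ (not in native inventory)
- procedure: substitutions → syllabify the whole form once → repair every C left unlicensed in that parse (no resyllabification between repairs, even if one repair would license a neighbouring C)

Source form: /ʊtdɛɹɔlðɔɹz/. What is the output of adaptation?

ʊŋdɛɹɔlɔðɔɹɔzɔ

Substitution: /t/ → /ŋ/, giving /ʊŋdɛɹɔlðɔɹz/.
Under (C)V(N), the unsyllabifiable consonants are /l/, /ɹ/, /z/ (only a nasal (/m/, /n/, or /ŋ/) is licensed in coda position; onsets are limited to one consonant).
Each unlicensed consonant becomes the onset of a new syllable: /l/ → /lɔ/, /ɹ/ → /ɹɔ/, /z/ → /zɔ/.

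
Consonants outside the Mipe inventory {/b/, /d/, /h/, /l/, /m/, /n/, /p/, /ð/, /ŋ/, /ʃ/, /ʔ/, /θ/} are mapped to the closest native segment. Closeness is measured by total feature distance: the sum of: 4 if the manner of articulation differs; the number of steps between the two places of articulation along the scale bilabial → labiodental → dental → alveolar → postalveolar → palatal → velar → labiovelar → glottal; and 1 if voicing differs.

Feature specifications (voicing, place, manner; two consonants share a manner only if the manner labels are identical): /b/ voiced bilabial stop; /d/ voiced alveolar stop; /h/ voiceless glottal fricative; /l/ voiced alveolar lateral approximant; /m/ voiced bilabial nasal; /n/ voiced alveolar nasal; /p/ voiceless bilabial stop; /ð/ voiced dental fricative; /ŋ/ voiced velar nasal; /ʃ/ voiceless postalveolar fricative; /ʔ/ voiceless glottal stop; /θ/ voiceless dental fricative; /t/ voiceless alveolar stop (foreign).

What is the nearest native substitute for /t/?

/d/ is closest: same manner (stop), place distance 0 (alveolar→alveolar), voicing differs (+1); total 1. Next closest is /p/ at distance 3.

d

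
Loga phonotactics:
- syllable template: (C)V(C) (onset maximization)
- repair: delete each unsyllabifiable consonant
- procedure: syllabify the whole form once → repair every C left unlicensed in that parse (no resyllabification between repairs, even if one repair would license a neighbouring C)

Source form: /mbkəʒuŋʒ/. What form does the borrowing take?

kəʒuŋ

The consonants /m/, /b/, /ʒ/ cannot be parsed into a legal (C)V(C) syllable (at most one coda consonant is licensed; onsets are limited to one consonant).
Each unlicensed consonant is deleted: /m/, /b/, /ʒ/.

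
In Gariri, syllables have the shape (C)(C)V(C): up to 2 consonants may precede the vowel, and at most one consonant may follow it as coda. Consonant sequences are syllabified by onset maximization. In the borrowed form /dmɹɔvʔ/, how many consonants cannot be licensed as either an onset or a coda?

Under (C)(C)V(C), the unsyllabifiable consonants are /d/, /ʔ/ (at most one coda consonant is licensed; onsets may contain at most 2 consonants).

2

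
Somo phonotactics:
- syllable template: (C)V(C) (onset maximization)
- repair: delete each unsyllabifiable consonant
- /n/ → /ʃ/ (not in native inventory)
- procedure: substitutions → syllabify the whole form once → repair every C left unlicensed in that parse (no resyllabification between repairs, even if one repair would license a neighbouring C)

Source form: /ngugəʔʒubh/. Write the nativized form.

Substitution: /n/ → /ʃ/, giving /ʃgugəʔʒubh/.
Syllabifying with onset maximization leaves /ʃ/, /h/ stranded (at most one coda consonant is licensed; onsets are limited to one consonant).
Deleting the stranded consonants removes /ʃ/, /h/.

gugəʔʒub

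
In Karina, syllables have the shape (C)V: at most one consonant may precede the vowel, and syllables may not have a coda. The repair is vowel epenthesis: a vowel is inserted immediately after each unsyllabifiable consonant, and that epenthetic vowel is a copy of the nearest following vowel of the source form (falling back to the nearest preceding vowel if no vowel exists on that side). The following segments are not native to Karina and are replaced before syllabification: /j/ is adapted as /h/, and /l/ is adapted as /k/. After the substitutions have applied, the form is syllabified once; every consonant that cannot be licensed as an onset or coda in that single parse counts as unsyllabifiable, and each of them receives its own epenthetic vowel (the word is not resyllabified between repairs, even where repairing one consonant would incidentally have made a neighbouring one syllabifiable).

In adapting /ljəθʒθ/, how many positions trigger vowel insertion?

4

After substitution the input is /khəθʒθ/.
The unsyllabifiable consonants are /k/, /θ/, /ʒ/, /θ/; each receives one epenthetic vowel.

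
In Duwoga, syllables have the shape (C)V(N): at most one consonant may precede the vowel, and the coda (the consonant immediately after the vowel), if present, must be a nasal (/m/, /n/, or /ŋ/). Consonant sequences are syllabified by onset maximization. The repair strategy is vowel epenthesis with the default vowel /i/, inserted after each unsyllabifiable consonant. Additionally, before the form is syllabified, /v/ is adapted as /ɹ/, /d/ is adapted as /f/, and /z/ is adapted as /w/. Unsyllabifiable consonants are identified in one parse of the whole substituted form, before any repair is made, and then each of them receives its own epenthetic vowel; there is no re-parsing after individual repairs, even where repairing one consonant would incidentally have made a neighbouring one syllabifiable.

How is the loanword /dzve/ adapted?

fiwiɹe

Substitution: /d/ → /f/, /z/ → /w/, /v/ → /ɹ/, giving /fwɹe/.
Syllabifying with onset maximization leaves /f/, /w/ stranded (only a nasal (/m/, /n/, or /ŋ/) is licensed in coda position; onsets are limited to one consonant).
Epenthesis after each stranded consonant: /f/ → /fi/, /w/ → /wi/.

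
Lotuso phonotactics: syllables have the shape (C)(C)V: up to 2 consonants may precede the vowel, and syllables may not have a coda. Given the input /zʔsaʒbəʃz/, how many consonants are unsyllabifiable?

3

Under (C)(C)V, the unsyllabifiable consonants are /z/, /ʃ/, /z/ (no codas are permitted; onsets may contain at most 2 consonants).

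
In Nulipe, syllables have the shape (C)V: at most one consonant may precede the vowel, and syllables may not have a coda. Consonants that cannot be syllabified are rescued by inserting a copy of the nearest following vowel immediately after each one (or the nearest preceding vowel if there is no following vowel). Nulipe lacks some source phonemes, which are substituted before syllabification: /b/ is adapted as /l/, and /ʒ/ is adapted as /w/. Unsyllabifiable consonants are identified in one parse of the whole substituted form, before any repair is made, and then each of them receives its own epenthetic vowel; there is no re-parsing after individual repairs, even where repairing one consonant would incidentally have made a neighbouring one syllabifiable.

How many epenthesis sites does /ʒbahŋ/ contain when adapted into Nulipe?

3

After substitution the input is /wlahŋ/.
The unsyllabifiable consonants are /w/, /h/, /ŋ/; each receives one epenthetic vowel.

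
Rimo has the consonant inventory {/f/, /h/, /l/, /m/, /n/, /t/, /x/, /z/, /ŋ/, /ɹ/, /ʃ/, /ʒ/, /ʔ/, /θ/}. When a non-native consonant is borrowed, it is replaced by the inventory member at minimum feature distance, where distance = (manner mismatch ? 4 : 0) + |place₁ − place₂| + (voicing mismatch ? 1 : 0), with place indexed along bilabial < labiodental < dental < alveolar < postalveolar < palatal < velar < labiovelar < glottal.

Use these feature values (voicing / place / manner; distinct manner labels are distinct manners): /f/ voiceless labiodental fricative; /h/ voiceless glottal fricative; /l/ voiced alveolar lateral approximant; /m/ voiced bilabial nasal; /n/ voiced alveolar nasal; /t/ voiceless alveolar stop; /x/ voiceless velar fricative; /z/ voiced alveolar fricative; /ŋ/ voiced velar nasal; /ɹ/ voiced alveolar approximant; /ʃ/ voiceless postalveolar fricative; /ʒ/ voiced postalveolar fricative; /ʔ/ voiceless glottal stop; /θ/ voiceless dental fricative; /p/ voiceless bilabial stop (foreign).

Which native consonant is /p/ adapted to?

t

/t/ is closest: same manner (stop), place distance 3 (bilabial→alveolar), same voicing; total 3. Next closest is /f/ at distance 5.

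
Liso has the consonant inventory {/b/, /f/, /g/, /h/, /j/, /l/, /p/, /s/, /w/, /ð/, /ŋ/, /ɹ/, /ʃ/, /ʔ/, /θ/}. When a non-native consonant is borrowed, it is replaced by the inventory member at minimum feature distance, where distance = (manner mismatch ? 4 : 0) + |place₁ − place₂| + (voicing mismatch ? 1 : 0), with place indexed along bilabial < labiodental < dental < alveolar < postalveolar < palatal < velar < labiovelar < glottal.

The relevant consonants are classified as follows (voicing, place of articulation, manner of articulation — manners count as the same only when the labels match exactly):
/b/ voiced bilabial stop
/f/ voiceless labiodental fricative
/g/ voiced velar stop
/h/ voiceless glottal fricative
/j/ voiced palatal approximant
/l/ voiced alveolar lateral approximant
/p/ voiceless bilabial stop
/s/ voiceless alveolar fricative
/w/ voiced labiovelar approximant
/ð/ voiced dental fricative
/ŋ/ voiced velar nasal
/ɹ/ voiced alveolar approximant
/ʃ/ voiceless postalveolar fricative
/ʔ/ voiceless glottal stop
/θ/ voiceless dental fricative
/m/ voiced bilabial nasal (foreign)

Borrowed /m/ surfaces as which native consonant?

/b/ is closest: manner differs (nasal→stop, +4), place distance 0 (bilabial→bilabial), same voicing; total 4. Next closest is /p/ at distance 5.

b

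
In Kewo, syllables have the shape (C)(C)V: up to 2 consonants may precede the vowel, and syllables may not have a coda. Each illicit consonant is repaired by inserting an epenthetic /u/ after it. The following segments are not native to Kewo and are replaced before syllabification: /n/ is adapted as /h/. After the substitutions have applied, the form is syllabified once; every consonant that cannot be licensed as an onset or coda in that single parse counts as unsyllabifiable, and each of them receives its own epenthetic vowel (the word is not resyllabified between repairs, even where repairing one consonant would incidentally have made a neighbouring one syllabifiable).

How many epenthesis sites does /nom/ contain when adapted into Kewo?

After substitution the input is /hom/.
The unsyllabifiable consonants are /m/; each receives one epenthetic vowel.

1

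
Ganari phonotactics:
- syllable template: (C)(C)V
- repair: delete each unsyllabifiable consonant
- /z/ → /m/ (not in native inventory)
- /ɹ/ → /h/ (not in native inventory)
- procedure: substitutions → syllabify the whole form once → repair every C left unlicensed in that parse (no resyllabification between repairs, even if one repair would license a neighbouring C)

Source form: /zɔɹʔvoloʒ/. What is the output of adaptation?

mɔʔvolo

Substitution: /z/ → /m/, /ɹ/ → /h/, giving /mɔhʔvoloʒ/.
The consonants /h/, /ʒ/ cannot be parsed into a legal (C)(C)V syllable (no codas are permitted; onsets may contain at most 2 consonants).
Each unlicensed consonant is deleted: /h/, /ʒ/.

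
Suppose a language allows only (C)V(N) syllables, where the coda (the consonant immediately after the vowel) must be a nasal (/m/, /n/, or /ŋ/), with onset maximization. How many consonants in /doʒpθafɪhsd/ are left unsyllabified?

5

Under (C)V(N), the unsyllabifiable consonants are /ʒ/, /p/, /h/, /s/, /d/ (only a nasal (/m/, /n/, or /ŋ/) is licensed in coda position; onsets are limited to one consonant).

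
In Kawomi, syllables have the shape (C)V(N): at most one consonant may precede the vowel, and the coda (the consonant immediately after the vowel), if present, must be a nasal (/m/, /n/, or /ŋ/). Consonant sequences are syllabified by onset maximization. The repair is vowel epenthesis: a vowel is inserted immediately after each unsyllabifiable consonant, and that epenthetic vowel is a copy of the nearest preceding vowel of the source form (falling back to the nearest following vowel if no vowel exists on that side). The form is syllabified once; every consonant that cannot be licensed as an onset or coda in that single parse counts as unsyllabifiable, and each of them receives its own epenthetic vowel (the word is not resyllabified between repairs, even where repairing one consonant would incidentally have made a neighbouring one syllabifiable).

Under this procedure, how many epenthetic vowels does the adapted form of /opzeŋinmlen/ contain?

The unsyllabifiable consonants are /p/, /m/; each receives one epenthetic vowel.

2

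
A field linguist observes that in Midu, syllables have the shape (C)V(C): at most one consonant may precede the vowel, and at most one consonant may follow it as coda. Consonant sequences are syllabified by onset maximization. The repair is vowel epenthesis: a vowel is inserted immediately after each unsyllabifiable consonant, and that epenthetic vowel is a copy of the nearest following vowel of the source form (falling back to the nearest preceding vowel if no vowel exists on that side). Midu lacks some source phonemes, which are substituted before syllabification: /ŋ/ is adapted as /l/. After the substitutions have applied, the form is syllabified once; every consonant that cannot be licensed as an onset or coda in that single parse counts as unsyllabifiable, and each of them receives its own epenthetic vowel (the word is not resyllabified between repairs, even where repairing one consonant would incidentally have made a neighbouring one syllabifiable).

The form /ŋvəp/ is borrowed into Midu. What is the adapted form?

Substitution: /ŋ/ → /l/, giving /lvəp/.
The consonants /l/ cannot be parsed into a legal (C)V(C) syllable (at most one coda consonant is licensed; onsets are limited to one consonant).
Each unlicensed consonant becomes the onset of a new syllable: /l/ → /lə/.

ləvəp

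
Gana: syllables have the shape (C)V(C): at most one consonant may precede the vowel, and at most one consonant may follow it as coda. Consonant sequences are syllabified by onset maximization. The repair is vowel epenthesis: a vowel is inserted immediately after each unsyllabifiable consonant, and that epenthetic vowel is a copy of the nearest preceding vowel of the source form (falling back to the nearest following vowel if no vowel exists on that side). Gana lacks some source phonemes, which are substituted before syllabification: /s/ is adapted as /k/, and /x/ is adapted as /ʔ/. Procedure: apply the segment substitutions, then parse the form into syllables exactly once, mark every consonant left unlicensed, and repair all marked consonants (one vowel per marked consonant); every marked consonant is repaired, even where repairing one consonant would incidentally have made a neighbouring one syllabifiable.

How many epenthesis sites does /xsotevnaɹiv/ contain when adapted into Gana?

After substitution the input is /ʔkotevnaɹiv/.
The unsyllabifiable consonants are /ʔ/; each receives one epenthetic vowel.

1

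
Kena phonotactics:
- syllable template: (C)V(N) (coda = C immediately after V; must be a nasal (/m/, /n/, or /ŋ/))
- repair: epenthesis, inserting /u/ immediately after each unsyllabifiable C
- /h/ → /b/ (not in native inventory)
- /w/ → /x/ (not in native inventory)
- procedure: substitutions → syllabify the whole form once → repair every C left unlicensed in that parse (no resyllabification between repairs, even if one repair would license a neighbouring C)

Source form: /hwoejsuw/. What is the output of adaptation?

buxoejusuxu

Substitution: /h/ → /b/, /w/ → /x/, giving /bxoejsux/.
The consonants /b/, /j/, /x/ cannot be parsed into a legal (C)V(N) syllable (only a nasal (/m/, /n/, or /ŋ/) is licensed in coda position; onsets are limited to one consonant).
Each unlicensed consonant becomes the onset of a new syllable: /b/ → /bu/, /j/ → /ju/, /x/ → /xu/.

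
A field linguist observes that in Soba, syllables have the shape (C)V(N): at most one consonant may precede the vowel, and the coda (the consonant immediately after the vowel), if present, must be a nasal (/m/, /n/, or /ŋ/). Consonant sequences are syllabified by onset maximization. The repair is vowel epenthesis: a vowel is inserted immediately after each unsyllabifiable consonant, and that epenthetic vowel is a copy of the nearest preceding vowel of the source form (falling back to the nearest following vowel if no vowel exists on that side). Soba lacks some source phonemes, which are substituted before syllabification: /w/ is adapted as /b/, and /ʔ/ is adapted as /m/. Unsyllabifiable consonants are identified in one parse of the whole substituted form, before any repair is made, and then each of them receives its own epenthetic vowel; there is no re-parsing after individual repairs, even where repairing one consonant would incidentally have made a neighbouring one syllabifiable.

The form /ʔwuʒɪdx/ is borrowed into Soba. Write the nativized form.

mubuʒɪdɪxɪ

Substitution: /ʔ/ → /m/, /w/ → /b/, giving /mbuʒɪdx/.
The consonants /m/, /d/, /x/ cannot be parsed into a legal (C)V(N) syllable (only a nasal (/m/, /n/, or /ŋ/) is licensed in coda position; onsets are limited to one consonant).
Epenthesis after each stranded consonant: /m/ → /mu/, /d/ → /dɪ/, /x/ → /xɪ/.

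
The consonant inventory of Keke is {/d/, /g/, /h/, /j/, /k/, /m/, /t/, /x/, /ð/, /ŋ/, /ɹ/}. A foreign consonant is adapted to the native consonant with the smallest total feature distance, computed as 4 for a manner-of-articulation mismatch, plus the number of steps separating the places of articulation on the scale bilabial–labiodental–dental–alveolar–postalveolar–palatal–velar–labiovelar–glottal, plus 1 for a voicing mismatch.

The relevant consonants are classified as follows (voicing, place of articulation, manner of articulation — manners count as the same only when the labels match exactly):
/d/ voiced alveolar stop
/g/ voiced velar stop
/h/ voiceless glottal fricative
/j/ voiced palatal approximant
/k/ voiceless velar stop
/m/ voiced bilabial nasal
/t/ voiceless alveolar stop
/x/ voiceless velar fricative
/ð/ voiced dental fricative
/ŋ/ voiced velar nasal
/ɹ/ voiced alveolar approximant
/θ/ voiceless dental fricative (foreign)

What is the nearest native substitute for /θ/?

/ð/ is closest: same manner (fricative), place distance 0 (dental→dental), voicing differs (+1); total 1. Next closest is /x/ at distance 4.

ð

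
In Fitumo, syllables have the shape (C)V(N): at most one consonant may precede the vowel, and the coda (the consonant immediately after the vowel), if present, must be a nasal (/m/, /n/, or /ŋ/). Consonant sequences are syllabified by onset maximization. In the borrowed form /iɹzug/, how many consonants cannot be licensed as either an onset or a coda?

2

Syllabifying with onset maximization leaves /ɹ/, /g/ stranded (only a nasal (/m/, /n/, or /ŋ/) is licensed in coda position; onsets are limited to one consonant).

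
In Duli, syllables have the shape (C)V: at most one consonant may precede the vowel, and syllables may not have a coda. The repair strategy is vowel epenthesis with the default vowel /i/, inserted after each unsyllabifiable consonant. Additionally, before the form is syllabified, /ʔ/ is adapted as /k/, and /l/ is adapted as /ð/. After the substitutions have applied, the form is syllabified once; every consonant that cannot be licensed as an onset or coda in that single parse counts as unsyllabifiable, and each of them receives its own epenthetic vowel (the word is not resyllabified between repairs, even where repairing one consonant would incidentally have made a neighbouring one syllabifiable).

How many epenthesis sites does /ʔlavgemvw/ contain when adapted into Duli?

After substitution the input is /kðavgemvw/.
The unsyllabifiable consonants are /k/, /v/, /m/, /v/, /w/; each receives one epenthetic vowel.

5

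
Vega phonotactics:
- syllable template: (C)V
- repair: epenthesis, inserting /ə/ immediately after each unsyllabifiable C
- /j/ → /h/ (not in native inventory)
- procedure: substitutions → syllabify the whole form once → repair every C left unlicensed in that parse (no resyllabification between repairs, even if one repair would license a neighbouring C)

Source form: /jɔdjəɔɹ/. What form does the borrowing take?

Substitution: /j/ → /h/, giving /hɔdhəɔɹ/.
The consonants /d/, /ɹ/ cannot be parsed into a legal (C)V syllable (no codas are permitted; onsets are limited to one consonant).
Each unlicensed consonant becomes the onset of a new syllable: /d/ → /də/, /ɹ/ → /ɹə/.

hɔdəhəɔɹə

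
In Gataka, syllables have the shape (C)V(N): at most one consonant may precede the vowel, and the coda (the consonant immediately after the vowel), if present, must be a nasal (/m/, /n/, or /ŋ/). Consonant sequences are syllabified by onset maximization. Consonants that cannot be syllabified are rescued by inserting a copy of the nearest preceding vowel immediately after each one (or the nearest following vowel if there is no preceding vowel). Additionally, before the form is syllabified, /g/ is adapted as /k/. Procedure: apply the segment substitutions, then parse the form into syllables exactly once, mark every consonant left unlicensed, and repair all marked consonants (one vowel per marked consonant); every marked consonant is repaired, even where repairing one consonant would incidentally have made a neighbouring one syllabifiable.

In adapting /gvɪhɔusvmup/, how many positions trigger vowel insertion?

4

After substitution the input is /kvɪhɔusvmup/.
The unsyllabifiable consonants are /k/, /s/, /v/, /p/; each receives one epenthetic vowel.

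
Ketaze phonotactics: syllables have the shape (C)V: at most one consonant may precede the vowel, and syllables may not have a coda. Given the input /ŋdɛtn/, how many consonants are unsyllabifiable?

Under (C)V, the unsyllabifiable consonants are /ŋ/, /t/, /n/ (no codas are permitted; onsets are limited to one consonant).

3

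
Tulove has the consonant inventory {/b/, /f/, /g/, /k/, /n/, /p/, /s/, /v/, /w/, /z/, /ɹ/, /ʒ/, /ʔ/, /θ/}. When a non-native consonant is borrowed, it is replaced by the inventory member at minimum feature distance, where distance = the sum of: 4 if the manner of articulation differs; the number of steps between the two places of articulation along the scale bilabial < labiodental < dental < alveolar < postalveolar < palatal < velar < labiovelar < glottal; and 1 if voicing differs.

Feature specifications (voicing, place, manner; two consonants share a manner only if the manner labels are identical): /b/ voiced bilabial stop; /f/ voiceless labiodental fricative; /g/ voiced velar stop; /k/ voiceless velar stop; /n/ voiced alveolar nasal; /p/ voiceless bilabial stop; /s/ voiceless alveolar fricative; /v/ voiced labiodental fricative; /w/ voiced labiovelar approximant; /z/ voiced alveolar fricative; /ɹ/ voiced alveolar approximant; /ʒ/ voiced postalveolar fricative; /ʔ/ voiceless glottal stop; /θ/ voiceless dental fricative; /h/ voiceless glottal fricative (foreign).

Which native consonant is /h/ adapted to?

ʔ

/ʔ/ is closest: manner differs (fricative→stop, +4), place distance 0 (glottal→glottal), same voicing; total 4. Next closest is /s/ at distance 5.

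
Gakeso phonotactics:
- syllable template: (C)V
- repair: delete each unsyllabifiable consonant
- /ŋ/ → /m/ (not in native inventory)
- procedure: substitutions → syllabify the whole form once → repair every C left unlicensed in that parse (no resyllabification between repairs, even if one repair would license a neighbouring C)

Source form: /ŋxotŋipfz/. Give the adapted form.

Substitution: /ŋ/ → /m/, giving /mxotmipfz/.
The consonants /m/, /t/, /p/, /f/, /z/ cannot be parsed into a legal (C)V syllable (no codas are permitted; onsets are limited to one consonant).
Deletion applies to /m/, /t/, /p/, /f/, /z/.

xomi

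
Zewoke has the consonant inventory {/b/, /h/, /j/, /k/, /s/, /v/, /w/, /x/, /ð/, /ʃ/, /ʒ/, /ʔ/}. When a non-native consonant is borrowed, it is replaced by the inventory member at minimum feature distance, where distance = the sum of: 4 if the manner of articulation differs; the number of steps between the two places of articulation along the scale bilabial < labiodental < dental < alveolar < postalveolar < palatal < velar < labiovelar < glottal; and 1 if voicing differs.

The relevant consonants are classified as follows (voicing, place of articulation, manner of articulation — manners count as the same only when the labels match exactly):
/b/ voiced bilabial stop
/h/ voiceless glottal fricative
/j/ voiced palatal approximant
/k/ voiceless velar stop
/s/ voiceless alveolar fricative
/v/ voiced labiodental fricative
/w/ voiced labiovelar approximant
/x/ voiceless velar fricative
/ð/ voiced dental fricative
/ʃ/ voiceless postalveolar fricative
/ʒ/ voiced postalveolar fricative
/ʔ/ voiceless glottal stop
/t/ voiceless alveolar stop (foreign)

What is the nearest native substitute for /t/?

/k/ is closest: same manner (stop), place distance 3 (alveolar→velar), same voicing; total 3. Next closest is /b/ at distance 4.

k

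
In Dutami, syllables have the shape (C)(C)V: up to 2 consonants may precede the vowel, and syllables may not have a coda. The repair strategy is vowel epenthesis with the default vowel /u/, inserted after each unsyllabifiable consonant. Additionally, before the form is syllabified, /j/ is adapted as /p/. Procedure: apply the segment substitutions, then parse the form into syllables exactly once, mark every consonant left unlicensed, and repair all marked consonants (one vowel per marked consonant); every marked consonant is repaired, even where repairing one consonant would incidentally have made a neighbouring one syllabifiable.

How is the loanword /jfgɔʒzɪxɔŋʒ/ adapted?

Substitution: /j/ → /p/, giving /pfgɔʒzɪxɔŋʒ/.
Syllabifying with onset maximization leaves /p/, /ŋ/, /ʒ/ stranded (no codas are permitted; onsets may contain at most 2 consonants).
Inserting the epenthetic vowel yields /p/ → /pu/, /ŋ/ → /ŋu/, /ʒ/ → /ʒu/.

pufgɔʒzɪxɔŋuʒu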